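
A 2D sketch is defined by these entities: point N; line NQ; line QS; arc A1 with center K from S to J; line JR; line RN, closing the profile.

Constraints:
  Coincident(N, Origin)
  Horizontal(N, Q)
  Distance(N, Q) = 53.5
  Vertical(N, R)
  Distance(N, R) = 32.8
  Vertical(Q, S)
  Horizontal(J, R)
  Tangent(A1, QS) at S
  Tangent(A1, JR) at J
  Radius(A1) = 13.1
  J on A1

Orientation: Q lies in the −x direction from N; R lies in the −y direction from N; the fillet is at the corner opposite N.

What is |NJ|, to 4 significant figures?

52.04

N is at the origin; N and Q share the same y with |NQ| = 53.5 and Q on the −x side, so Q = (-53.50, 0.000). N and R share the same x with |NR| = 32.8 and R on the −y side, so R = (0.000, -32.80). The virtual corner opposite N is at (-53.50, -32.80). Tangency of A1 to QS means the radius KS is perpendicular to QS and tangency of A1 to JR means the radius KJ is perpendicular to JR, with radius 13.1, so the center K sits 13.1 in from both sides at K = (-40.40, -19.70). That places the tangent points at S = (-53.50, -19.70) on QS and J = (-40.40, -32.80) on JR. Then |NJ| = |J − N| = 52.04.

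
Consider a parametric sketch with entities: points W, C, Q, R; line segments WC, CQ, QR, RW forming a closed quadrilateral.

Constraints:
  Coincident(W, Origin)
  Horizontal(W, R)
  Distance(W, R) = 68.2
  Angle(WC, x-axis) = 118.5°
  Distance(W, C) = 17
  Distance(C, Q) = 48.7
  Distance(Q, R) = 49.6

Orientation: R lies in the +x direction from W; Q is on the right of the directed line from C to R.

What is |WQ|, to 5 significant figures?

32.294

W is at the origin; WR is horizontal with |WR| = 68.2 and R in +x, so R = (68.2, 0). WC runs at 118.5° with |WC| = 17.0, so C = (-8.1117, 14.940). Q is determined by |CQ| = 48.7 and |QR| = 49.6 together: it lies at the intersection of circle(C, 48.7) and circle(R, 49.6). With |CR| = 77.760, the foot of the radical line on CR is 38.311 from C and the perpendicular offset is √(48.7² − 38.311²) = 30.065. Taking the right-of-CR solution: Q = (23.709, -21.926).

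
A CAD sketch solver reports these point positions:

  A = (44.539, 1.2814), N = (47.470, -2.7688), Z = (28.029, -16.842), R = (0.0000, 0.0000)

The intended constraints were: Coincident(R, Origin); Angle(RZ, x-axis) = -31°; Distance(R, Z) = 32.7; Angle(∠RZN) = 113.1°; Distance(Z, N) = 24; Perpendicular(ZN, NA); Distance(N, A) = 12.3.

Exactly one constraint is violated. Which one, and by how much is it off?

Distance(N, A) = 12.3 — off by 7.30.

R = (0.00, 0.00) ✓; RZ at -31.00° ✓; |RZ| = 32.70 ✓; ∠RZN = 113.1° ✓; |ZN| = 24.00 ✓; ∠(ZN, NA) = 89.99° ✓; |NA| = 4.999 ✗.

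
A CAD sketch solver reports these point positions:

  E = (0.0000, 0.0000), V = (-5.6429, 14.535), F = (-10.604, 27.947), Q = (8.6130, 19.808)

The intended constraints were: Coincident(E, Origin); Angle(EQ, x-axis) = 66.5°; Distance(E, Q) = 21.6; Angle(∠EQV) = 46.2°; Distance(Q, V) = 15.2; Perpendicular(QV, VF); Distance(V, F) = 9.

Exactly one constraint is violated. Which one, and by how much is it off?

Distance(V, F) = 9 — off by 5.30.

E = (0.00, 0.00) ✓; EQ at 66.50° ✓; |EQ| = 21.60 ✓; ∠EQV = 46.20° ✓; |QV| = 15.20 ✓; ∠(QV, VF) = 90.00° ✓; |VF| = 14.30 ✗.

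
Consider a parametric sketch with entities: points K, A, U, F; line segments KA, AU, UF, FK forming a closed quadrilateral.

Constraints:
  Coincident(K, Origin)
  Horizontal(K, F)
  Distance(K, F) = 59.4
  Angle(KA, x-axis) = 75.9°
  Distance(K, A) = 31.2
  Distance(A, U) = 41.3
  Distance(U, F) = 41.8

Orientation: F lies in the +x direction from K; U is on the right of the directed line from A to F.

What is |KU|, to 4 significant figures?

20.98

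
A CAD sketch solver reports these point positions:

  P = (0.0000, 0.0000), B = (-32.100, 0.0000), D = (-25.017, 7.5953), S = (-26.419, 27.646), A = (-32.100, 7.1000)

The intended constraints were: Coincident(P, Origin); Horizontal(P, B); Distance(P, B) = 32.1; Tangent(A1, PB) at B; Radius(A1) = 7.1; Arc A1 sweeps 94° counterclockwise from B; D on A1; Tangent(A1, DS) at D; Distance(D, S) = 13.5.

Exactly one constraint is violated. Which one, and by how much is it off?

Distance(D, S) = 13.5 — off by 6.60.

P = (0.00, 0.00) ✓; P.y = 0.00, B.y = 0.00 ✓; |PB| = 32.10 ✓; ∠(AB, BP) = 90.00° ✓; |AB| = 7.100 ✓; bearing(A→D) − bearing(A→B) = 94.00° ✓; |AD| = 7.100 ✓; ∠(AD, DS) = 90.00° ✓; |DS| = 20.10 ✗.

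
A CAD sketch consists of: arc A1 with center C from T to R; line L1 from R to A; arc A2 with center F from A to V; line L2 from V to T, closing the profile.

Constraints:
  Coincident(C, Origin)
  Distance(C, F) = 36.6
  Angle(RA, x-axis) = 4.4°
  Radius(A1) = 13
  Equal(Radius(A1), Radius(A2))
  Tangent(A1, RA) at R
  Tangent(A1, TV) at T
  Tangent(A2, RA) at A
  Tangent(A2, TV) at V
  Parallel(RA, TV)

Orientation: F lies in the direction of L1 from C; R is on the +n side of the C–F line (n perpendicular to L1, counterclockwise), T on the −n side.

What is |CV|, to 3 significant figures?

38.8

The slot axis is L1's direction at 4.4°, so u = (cos 4.4°, sin 4.4°) = (0.997, 0.0767) and n = (−sin 4.4°, cos 4.4°) = (-0.0767, 0.997). C is at the origin and F lies 36.6 along u from C, so F = 36.6·u = (36.5, 2.81). Tangency of A1 to both parallel lines with radius 13.0 puts R and T at C ± 13.0·n: R = (-0.997, 13.0), T = (0.997, -13.0). Equal radii place A and V the same way about F: A = F + 13.0·n = (35.5, 15.8), V = F − 13.0·n = (37.5, -10.2). Then |CV| = |V − C| = 38.8.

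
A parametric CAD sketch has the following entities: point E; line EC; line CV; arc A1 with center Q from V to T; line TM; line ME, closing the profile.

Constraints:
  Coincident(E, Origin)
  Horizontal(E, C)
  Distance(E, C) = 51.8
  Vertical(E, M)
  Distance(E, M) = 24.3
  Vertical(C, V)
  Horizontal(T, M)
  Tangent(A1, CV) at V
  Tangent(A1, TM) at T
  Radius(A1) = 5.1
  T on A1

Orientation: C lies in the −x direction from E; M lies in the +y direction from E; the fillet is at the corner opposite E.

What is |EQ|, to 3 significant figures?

50.5

EM is vertical with |EM| = 24.3 and M on the +y side, so M = (0.00, 24.3). The virtual corner opposite E is at (-51.8, 24.3). The tangent condition forces QV to be normal to CV and since A1 is tangent to TM there, QT ⟂ TM, with radius 5.1, so the center Q sits 5.1 in from both sides at Q = (-46.7, 19.2). Then |EQ| = |Q − E| = 50.5.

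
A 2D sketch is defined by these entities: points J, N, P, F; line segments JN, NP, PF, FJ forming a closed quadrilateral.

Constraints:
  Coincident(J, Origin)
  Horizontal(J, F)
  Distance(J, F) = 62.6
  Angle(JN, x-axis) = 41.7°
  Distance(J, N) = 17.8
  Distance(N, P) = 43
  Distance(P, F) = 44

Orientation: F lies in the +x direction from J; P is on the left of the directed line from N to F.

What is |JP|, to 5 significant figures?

60.800

J is at the origin; JF is horizontal with |JF| = 62.6 and F in +x, so F = (62.6, 0). JN runs at 41.7° with |JN| = 17.8, so N = (13.290, 11.841). P is determined by |NP| = 43.0 and |PF| = 44.0 together: it lies at the intersection of circle(N, 43.0) and circle(F, 44.0). With |NF| = 50.712, the foot of the radical line on NF is 24.498 from N and the perpendicular offset is √(43.0² − 24.498²) = 35.339. Taking the left-of-NF solution: P = (45.363, 40.483).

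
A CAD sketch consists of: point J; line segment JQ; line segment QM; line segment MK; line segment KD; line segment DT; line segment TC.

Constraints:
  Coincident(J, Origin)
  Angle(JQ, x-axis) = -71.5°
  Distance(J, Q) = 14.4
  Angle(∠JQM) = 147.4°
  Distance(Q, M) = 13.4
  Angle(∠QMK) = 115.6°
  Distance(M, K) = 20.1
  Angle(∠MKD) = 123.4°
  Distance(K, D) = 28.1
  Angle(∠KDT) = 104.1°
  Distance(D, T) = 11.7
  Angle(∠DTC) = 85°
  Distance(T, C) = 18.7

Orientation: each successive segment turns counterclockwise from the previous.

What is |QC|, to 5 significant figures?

21.728

∠KDT = 104.1° gives DT at 158.00° from the x-axis; with |DT| = 11.7, T = (26.154, 18.799). ∠DTC = 85.0° gives TC at -107.00° from the x-axis; with |TC| = 18.7, C = (20.686, 0.91602). Then |QC| = |C − Q| = 21.728.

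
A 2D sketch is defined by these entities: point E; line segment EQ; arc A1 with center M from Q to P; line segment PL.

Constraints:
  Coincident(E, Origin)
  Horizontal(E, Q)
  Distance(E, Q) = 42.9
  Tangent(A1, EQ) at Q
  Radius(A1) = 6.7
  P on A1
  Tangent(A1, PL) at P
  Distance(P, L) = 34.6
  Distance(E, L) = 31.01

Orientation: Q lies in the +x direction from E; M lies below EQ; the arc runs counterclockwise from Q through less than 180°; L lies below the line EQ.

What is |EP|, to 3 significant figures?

38.1

E is at the origin; EQ is horizontal with |EQ| = 42.9 and Q on the +x side, so Q = (42.9, 0.00). Tangency of A1 to EQ means the radius MQ is perpendicular to EQ, so M = Q + (0, -6.7) = (42.9, -6.70). Since MP ⟂ PL (tangency), |ML| = √(6.7² + 34.6²) = 35.2 regardless of where P sits on A1. So L lies on both circle(E, 31.01) and circle(M, 35.2); the below-EQ intersection is L = (14.4, -27.5). P is the foot of the tangent from L: P = (38.0, -2.13).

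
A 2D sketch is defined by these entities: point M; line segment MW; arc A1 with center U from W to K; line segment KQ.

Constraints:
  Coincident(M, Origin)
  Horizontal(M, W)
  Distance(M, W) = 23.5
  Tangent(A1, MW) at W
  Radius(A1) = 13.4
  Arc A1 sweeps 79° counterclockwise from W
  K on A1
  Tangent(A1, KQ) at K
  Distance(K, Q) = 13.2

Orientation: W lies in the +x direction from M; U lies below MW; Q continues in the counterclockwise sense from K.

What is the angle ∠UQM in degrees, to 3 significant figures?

74.6°

M is at the origin; M and W share the same y with |MW| = 23.5 and W on the +x side, so W = (23.5, 0.00). Tangency of A1 to MW means the radius UW is perpendicular to MW, so U = W + (0, -13.4) = (23.5, -13.4). On A1, W sits at bearing 90° from U; a 79° counterclockwise sweep puts K at bearing 169°, so K = U + 13.4·(cos 169°, sin 169°) = (10.3, -10.8). Tangency of A1 to KQ means the radius UK is perpendicular to KQ, so KQ runs along (−sin 169°, cos 169°); with |KQ| = 13.2, Q = (7.83, -23.8). Then cos ∠UQM = QU·QM / (|QU||QM|), giving 74.6°.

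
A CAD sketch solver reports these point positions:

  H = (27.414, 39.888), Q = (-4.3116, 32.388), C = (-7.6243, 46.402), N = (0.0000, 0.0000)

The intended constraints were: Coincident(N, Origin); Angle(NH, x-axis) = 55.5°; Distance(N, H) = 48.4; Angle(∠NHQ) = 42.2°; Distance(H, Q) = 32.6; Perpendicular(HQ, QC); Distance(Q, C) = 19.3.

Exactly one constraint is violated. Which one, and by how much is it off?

Distance(Q, C) = 19.3 — off by 4.90.

N = (0.00, 0.00) ✓; NH at 55.50° ✓; |NH| = 48.40 ✓; ∠NHQ = 42.20° ✓; |HQ| = 32.60 ✓; ∠(HQ, QC) = 90.00° ✓; |QC| = 14.40 ✗.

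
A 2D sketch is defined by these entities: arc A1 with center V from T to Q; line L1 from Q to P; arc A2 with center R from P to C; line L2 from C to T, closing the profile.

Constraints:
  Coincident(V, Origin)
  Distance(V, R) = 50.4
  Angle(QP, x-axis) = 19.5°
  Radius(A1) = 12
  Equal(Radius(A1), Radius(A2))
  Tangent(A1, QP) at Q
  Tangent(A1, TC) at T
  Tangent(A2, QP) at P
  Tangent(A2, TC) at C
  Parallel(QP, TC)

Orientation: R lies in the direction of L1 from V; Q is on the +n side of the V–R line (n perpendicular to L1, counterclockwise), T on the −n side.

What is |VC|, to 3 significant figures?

51.8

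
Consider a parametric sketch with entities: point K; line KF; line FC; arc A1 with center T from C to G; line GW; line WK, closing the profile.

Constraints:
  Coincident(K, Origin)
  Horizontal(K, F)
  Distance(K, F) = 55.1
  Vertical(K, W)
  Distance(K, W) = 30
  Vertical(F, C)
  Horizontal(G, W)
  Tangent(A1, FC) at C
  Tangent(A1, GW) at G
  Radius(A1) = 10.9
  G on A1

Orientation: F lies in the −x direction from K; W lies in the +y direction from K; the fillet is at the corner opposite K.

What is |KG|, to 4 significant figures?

53.42

K is at the origin; KF is horizontal with |KF| = 55.1 and F on the −x side, so F = (-55.10, 0.000). KW is vertical with |KW| = 30.0 and W on the +y side, so W = (0.000, 30.00). The virtual corner opposite K is at (-55.10, 30.00). The tangent condition forces TC to be normal to FC and the tangent condition forces TG to be normal to GW, with radius 10.9, so the center T sits 10.9 in from both sides at T = (-44.20, 19.10). That places the tangent points at C = (-55.10, 19.10) on FC and G = (-44.20, 30.00) on GW. Then |KG| = |G − K| = 53.42.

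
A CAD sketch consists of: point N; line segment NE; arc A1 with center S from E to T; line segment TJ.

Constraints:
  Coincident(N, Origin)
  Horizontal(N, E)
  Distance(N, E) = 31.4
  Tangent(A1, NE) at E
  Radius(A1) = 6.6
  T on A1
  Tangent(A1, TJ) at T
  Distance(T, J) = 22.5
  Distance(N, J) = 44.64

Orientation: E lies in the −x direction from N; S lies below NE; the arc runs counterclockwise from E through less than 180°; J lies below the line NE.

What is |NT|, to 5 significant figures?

38.686

Checks: ∠(SE, EN) = 90.00° ✓; |ST| = 6.600 ✓; ∠(ST, TJ) = 90.00° ✓; |TJ| = 22.50 ✓; |NJ| = 44.64 ✓.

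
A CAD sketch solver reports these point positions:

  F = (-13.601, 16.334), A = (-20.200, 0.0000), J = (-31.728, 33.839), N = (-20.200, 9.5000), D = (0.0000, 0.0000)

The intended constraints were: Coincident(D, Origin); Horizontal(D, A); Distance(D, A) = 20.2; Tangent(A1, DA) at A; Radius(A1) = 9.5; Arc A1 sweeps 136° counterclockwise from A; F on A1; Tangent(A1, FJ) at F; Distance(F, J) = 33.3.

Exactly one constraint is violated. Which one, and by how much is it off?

Distance(F, J) = 33.3 — off by 8.10.

D = (0.00, 0.00) ✓; D.y = 0.00, A.y = 0.00 ✓; |DA| = 20.20 ✓; ∠(NA, AD) = 90.00° ✓; |NA| = 9.500 ✓; bearing(N→F) − bearing(N→A) = 136.0° ✓; |NF| = 9.500 ✓; ∠(NF, FJ) = 90.00° ✓; |FJ| = 25.20 ✗.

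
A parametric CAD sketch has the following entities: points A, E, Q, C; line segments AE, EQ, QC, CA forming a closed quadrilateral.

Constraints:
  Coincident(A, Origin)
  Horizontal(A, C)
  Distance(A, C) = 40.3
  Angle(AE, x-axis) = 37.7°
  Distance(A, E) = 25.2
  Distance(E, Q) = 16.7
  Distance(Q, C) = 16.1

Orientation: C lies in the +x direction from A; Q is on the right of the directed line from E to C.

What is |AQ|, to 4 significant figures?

24.23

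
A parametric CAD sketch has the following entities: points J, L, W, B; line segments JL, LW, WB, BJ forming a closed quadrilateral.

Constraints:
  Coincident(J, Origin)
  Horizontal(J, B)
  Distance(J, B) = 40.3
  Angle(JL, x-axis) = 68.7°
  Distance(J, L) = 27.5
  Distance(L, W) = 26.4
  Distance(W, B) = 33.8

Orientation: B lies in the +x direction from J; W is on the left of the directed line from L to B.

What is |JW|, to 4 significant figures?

48.54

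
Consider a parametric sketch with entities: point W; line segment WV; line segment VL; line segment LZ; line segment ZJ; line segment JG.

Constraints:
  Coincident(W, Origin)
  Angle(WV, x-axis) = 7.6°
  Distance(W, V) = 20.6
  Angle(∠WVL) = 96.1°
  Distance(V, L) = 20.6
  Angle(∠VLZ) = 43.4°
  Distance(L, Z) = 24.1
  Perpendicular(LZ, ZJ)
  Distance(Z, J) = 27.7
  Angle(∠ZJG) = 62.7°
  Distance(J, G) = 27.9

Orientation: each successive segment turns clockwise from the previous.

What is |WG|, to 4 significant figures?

34.36

W is at the origin; WV runs at 7.6° with length 20.6, so V = (20.42, 2.724). ∠WVL = 96.1° gives VL at -76.30° from the x-axis; with |VL| = 20.6, L = (25.30, -17.29). ∠VLZ = 43.4° gives LZ at 147.1° from the x-axis; with |LZ| = 24.1, Z = (5.063, -4.199). LZ ⟂ ZJ, so ZJ runs at 57.10°; with |ZJ| = 27.7, J = (20.11, 19.06). ∠ZJG = 62.7° gives JG at -60.20° from the x-axis; with |JG| = 27.9, G = (33.97, -5.152). Then |WG| = |G − W| = 34.36.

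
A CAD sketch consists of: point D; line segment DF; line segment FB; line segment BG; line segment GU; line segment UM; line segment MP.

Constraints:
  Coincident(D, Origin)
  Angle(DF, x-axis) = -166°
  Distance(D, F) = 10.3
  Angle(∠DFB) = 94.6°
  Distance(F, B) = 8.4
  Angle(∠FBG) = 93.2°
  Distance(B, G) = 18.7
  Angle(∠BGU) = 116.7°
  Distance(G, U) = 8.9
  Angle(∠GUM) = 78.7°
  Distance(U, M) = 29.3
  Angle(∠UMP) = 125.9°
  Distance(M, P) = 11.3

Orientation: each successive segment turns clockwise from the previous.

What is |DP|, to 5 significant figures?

24.130

D is at the origin; DF runs at -166.0° with length 10.3, so F = (-9.9940, -2.4918). ∠DFB = 94.6° gives FB at 108.60° from the x-axis; with |FB| = 8.4, B = (-12.673, 5.4695). ∠FBG = 93.2° gives BG at 21.800° from the x-axis; with |BG| = 18.7, G = (4.6894, 12.414). ∠BGU = 116.7° gives GU at -41.500° from the x-axis; with |GU| = 8.9, U = (11.355, 6.5167). ∠GUM = 78.7° gives UM at -142.80° from the x-axis; with |UM| = 29.3, M = (-11.983, -11.198). ∠UMP = 125.9° gives MP at 163.10° from the x-axis; with |MP| = 11.3, P = (-22.795, -7.9131). Then |DP| = |P − D| = 24.130.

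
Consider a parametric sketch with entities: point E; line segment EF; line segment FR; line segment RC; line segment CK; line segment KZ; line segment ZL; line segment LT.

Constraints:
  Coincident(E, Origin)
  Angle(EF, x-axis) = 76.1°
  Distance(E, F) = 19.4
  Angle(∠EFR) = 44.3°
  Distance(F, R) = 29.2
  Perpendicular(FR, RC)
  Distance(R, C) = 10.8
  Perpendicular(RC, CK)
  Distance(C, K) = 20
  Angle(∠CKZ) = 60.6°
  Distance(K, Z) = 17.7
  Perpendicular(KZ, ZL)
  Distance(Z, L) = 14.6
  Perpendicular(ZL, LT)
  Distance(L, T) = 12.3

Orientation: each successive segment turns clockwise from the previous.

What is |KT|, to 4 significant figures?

15.57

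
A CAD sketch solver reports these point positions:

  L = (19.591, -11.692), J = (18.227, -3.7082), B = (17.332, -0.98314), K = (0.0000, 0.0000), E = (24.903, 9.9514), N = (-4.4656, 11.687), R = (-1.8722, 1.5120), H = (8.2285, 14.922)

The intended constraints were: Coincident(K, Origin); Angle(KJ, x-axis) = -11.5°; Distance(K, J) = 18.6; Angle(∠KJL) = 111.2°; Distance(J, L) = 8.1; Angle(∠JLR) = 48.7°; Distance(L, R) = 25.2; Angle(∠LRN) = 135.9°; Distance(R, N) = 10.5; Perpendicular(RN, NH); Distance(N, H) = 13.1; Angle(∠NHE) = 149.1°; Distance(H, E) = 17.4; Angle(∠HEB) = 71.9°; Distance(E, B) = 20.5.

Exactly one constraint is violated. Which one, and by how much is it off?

Distance(E, B) = 20.5 — off by 7.20.

K = (0.00, 0.00) ✓; KJ at -11.50° ✓; |KJ| = 18.60 ✓; ∠KJL = 111.2° ✓; |JL| = 8.099 ✓; ∠JLR = 48.71° ✓; |LR| = 25.20 ✓; ∠LRN = 135.9° ✓; |RN| = 10.50 ✓; ∠(RN, NH) = 90.00° ✓; |NH| = 13.10 ✓; ∠NHE = 149.1° ✓; |HE| = 17.40 ✓; ∠HEB = 71.90° ✓; |EB| = 13.30 ✗.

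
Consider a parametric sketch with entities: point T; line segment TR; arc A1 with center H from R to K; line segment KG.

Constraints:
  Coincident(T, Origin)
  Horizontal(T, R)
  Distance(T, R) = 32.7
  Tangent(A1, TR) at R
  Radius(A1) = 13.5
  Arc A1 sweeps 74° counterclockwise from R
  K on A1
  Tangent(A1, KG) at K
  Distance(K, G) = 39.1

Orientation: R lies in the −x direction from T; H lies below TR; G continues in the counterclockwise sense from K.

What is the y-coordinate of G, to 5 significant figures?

-47.364

T is at the origin; TR is horizontal with |TR| = 32.7 and R on the −x side, so R = (-32.700, 0.0000). Tangency of A1 to TR means the radius HR is perpendicular to TR, so H = R + (0, -13.5) = (-32.700, -13.500). On A1, R sits at bearing 90° from H; a 74° counterclockwise sweep puts K at bearing 164°, so K = H + 13.5·(cos 164°, sin 164°) = (-45.677, -9.7789). Tangency of A1 to KG means the radius HK is perpendicular to KG, so KG runs along (−sin 164°, cos 164°); with |KG| = 39.1, G = (-56.454, -47.364). So G.y = -47.364.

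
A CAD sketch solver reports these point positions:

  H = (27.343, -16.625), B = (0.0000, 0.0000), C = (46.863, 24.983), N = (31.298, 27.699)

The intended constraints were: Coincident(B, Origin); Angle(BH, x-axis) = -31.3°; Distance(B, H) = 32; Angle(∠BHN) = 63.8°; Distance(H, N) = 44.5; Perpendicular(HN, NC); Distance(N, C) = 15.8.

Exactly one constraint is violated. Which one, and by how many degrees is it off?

Perpendicular(HN, NC) — off by 4.80°.

B = (0.00, 0.00) ✓; BH at -31.30° ✓; |BH| = 32.00 ✓; ∠BHN = 63.80° ✓; |HN| = 44.50 ✓; ∠(HN, NC) = 94.80° ✗; |NC| = 15.80 ✓.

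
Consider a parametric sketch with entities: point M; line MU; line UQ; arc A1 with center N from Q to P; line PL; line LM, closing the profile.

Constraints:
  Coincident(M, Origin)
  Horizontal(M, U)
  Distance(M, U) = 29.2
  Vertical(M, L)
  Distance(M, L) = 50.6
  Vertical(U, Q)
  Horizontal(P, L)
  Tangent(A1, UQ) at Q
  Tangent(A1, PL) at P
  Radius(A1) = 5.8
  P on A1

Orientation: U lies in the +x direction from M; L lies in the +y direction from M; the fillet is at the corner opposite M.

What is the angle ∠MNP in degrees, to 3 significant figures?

152°

The virtual corner opposite M is at (29.2, 50.6). The tangent condition forces NQ to be normal to UQ and tangency of A1 to PL means the radius NP is perpendicular to PL, with radius 5.8, so the center N sits 5.8 in from both sides at N = (23.4, 44.8). That places the tangent points at Q = (29.2, 44.8) on UQ and P = (23.4, 50.6) on PL. Then cos ∠MNP = NM·NP / (|NM||NP|), giving 152°.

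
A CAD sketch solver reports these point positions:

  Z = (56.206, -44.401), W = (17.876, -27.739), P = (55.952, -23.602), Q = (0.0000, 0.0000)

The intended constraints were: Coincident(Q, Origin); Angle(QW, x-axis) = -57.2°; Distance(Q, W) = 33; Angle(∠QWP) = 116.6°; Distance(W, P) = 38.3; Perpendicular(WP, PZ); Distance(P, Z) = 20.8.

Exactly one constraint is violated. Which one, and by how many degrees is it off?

Perpendicular(WP, PZ) — off by 5.50°.

Q = (0.00, 0.00) ✓; QW at -57.20° ✓; |QW| = 33.00 ✓; ∠QWP = 116.6° ✓; |WP| = 38.30 ✓; ∠(WP, PZ) = 95.50° ✗; |PZ| = 20.80 ✓.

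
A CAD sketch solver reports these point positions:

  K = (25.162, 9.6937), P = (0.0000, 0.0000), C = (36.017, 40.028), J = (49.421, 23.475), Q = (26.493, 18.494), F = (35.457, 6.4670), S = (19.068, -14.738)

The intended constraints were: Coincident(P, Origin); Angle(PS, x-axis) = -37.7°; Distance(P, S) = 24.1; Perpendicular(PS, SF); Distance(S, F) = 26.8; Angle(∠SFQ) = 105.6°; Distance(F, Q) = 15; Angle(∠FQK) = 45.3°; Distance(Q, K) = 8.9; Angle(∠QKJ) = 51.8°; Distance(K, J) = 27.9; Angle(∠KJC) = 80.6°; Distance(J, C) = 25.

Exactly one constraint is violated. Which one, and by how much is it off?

Distance(J, C) = 25 — off by 3.70.

P = (0.00, 0.00) ✓; PS at -37.70° ✓; |PS| = 24.10 ✓; ∠(PS, SF) = 90.00° ✓; |SF| = 26.80 ✓; ∠SFQ = 105.6° ✓; |FQ| = 15.00 ✓; ∠FQK = 45.30° ✓; |QK| = 8.900 ✓; ∠QKJ = 51.80° ✓; |KJ| = 27.90 ✓; ∠KJC = 80.60° ✓; |JC| = 21.30 ✗.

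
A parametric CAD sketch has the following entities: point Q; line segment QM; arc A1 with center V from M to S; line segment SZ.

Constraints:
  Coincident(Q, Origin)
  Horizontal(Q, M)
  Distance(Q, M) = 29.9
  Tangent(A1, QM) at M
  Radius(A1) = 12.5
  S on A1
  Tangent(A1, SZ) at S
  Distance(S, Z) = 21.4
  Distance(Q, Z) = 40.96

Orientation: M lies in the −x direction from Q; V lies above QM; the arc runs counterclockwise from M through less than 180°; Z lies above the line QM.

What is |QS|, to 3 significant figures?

22.6

Q is at the origin; QM is horizontal with |QM| = 29.9 and M on the −x side, so M = (-29.9, 0.00). Tangency of A1 to QM means the radius VM is perpendicular to QM, so V = M + (0, 12.5) = (-29.9, 12.5). Since VS ⟂ SZ (tangency), |VZ| = √(12.5² + 21.4²) = 24.8 regardless of where S sits on A1. So Z lies on both circle(Q, 40.96) and circle(V, 24.8); the above-QM intersection is Z = (-20.5, 35.4). S is the foot of the tangent from Z: S = (-17.5, 14.3).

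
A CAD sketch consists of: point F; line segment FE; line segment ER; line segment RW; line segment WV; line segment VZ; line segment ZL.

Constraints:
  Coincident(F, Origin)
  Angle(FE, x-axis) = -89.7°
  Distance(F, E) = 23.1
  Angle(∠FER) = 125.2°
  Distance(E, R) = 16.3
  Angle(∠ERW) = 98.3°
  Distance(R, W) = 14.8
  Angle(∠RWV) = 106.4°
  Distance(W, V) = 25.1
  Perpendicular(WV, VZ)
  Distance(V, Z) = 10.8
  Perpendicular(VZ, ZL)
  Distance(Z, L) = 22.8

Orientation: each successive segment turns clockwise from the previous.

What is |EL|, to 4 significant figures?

13.18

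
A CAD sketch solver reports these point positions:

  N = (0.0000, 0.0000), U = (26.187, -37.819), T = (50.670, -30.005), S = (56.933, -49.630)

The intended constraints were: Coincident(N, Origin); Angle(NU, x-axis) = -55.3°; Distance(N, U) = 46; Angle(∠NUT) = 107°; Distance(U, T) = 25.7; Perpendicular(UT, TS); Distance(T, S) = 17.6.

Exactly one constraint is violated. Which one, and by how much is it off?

Distance(T, S) = 17.6 — off by 3.00.

N = (0.00, 0.00) ✓; NU at -55.30° ✓; |NU| = 46.00 ✓; ∠NUT = 107.0° ✓; |UT| = 25.70 ✓; ∠(UT, TS) = 90.00° ✓; |TS| = 20.60 ✗.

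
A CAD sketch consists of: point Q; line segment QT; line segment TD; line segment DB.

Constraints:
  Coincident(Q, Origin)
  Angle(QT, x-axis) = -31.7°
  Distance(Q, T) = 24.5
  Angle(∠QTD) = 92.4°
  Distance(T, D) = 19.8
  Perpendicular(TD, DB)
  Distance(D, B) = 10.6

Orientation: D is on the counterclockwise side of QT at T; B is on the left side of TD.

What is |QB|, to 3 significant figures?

25.0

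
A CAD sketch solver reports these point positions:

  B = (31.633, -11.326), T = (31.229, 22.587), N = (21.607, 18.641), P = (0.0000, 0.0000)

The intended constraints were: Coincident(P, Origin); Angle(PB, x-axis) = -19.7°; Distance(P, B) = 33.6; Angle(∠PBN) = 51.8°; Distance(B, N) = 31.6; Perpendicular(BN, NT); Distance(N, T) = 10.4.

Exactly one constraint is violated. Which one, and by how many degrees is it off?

Perpendicular(BN, NT) — off by 3.80°.

P = (0.00, 0.00) ✓; PB at -19.70° ✓; |PB| = 33.60 ✓; ∠PBN = 51.80° ✓; |BN| = 31.60 ✓; ∠(BN, NT) = 86.20° ✗; |NT| = 10.40 ✓.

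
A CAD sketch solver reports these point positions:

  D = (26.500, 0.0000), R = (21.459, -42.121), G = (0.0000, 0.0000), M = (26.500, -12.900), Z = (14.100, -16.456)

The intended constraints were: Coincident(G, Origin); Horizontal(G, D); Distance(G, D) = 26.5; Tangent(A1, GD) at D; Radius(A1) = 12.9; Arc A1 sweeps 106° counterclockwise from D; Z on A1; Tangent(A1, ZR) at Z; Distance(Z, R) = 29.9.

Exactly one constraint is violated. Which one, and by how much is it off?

Distance(Z, R) = 29.9 — off by 3.20.

G = (0.00, 0.00) ✓; G.y = 0.00, D.y = 0.00 ✓; |GD| = 26.50 ✓; ∠(MD, DG) = 90.00° ✓; |MD| = 12.90 ✓; bearing(M→Z) − bearing(M→D) = 106.0° ✓; |MZ| = 12.90 ✓; ∠(MZ, ZR) = 90.00° ✓; |ZR| = 26.70 ✗.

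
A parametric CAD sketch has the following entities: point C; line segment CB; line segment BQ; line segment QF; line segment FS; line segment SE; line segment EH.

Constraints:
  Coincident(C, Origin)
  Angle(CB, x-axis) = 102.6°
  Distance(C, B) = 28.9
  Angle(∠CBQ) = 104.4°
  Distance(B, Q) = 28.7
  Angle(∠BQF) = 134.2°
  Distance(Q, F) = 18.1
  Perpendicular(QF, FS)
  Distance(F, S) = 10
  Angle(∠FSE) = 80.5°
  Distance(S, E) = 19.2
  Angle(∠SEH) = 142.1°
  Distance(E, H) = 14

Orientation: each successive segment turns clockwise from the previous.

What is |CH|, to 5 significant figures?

49.011

C is at the origin; CB runs at 102.6° with length 28.9, so B = (-6.3043, 28.204). ∠CBQ = 104.4° gives BQ at 27.000° from the x-axis; with |BQ| = 28.7, Q = (19.268, 41.234). ∠BQF = 134.2° gives QF at -18.800° from the x-axis; with |QF| = 18.1, F = (36.402, 35.401). The perpendicularity gives FS at right angles to QF, so FS runs at -108.80°; with |FS| = 10.0, S = (33.179, 25.934). ∠FSE = 80.5° gives SE at 151.70° from the x-axis; with |SE| = 19.2, E = (16.274, 35.037). ∠SEH = 142.1° gives EH at 113.80° from the x-axis; with |EH| = 14.0, H = (10.624, 47.846). Then |CH| = |H − C| = 49.011.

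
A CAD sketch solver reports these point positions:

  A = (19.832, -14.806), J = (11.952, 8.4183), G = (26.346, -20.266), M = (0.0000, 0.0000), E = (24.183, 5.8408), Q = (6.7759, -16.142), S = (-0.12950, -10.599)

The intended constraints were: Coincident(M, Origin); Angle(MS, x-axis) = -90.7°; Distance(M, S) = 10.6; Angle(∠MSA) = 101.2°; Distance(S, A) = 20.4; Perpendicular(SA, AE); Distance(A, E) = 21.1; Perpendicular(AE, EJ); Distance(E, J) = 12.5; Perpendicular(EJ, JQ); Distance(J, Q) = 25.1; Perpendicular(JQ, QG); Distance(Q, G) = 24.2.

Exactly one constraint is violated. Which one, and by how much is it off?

Distance(Q, G) = 24.2 — off by 4.20.

M = (0.00, 0.00) ✓; MS at -90.70° ✓; |MS| = 10.60 ✓; ∠MSA = 101.2° ✓; |SA| = 20.40 ✓; ∠(SA, AE) = 90.00° ✓; |AE| = 21.10 ✓; ∠(AE, EJ) = 90.00° ✓; |EJ| = 12.50 ✓; ∠(EJ, JQ) = 90.00° ✓; |JQ| = 25.10 ✓; ∠(JQ, QG) = 90.00° ✓; |QG| = 20.00 ✗.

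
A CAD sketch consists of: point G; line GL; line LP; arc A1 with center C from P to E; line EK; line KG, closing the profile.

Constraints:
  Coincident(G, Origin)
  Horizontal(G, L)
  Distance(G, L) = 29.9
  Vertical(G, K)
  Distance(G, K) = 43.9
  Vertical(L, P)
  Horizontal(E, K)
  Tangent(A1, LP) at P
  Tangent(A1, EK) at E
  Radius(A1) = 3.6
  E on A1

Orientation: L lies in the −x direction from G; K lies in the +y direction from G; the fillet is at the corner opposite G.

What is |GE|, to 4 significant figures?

51.18

The virtual corner opposite G is at (-29.90, 43.90). Since A1 is tangent to LP there, CP ⟂ LP and tangency of A1 to EK means the radius CE is perpendicular to EK, with radius 3.6, so the center C sits 3.6 in from both sides at C = (-26.30, 40.30). That places the tangent points at P = (-29.90, 40.30) on LP and E = (-26.30, 43.90) on EK. Then |GE| = |E − G| = 51.18.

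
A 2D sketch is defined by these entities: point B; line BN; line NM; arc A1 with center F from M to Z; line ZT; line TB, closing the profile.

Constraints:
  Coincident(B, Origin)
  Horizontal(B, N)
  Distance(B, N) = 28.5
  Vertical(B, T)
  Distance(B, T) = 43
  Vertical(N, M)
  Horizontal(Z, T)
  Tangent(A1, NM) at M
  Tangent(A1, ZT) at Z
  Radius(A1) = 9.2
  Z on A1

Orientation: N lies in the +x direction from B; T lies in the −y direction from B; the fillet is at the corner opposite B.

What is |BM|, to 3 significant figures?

44.2

B is at the origin; BN is horizontal with |BN| = 28.5 and N on the +x side, so N = (28.5, 0.00). BT is vertical with |BT| = 43.0 and T on the −y side, so T = (0.00, -43.0). The virtual corner opposite B is at (28.5, -43.0). Tangency of A1 to NM means the radius FM is perpendicular to NM and since A1 is tangent to ZT there, FZ ⟂ ZT, with radius 9.2, so the center F sits 9.2 in from both sides at F = (19.3, -33.8). That places the tangent points at M = (28.5, -33.8) on NM and Z = (19.3, -43.0) on ZT. Then |BM| = |M − B| = 44.2.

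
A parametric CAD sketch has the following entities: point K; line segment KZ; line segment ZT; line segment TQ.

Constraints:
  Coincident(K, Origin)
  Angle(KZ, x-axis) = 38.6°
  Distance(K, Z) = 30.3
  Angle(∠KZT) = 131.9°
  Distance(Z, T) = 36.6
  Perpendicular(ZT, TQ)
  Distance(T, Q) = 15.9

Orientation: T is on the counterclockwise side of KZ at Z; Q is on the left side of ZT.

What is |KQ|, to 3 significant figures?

57.2

∠KZT = 131.9°, so ZT runs at 38.6° + (180° − 131.9°) = 86.7° from the x-axis; with |ZT| = 36.6, T = Z + 36.6·(cos 86.7°, sin 86.7°) = (25.8, 55.4). ZT is perpendicular to TQ; with |TQ| = 15.9 on the left of ZT, Q = T + 15.9·(-0.998, 0.0576) = (9.91, 56.4). Then |KQ| = |Q − K| = 57.2.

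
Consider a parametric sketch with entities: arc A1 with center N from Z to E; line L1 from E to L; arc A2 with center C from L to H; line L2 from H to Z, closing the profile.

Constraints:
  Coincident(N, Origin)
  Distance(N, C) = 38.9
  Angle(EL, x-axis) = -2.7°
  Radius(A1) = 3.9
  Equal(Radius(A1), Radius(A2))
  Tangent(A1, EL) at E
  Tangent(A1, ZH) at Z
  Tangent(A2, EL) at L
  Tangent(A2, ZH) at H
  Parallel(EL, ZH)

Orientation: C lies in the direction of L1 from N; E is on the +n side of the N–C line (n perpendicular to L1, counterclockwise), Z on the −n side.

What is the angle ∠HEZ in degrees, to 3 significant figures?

78.7°

The slot axis is L1's direction at -2.7°, so u = (cos -2.7°, sin -2.7°) = (0.999, -0.0471) and n = (−sin -2.7°, cos -2.7°) = (0.0471, 0.999). N is at the origin and C lies 38.9 along u from N, so C = 38.9·u = (38.9, -1.83). Tangency of A1 to both parallel lines with radius 3.9 puts E and Z at N ± 3.9·n: E = (0.184, 3.90), Z = (-0.184, -3.90). Equal radii place L and H the same way about C: L = C + 3.9·n = (39.0, 2.06), H = C − 3.9·n = (38.7, -5.73). Then cos ∠HEZ = EH·EZ / (|EH||EZ|), giving 78.7°.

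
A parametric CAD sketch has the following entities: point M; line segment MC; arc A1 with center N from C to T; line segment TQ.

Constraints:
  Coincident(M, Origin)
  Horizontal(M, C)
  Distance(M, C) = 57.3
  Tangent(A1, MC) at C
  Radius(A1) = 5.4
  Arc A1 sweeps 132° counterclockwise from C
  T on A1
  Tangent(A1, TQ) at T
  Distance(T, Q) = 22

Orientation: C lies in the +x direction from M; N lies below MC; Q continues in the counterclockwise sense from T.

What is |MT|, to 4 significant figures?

54.04

M is at the origin; M and C share the same y with |MC| = 57.3 and C on the +x side, so C = (57.30, 0.000). Since A1 is tangent to MC there, NC ⟂ MC, so N = C + (0, -5.4) = (57.30, -5.400). On A1, C sits at bearing 90° from N; a 132° counterclockwise sweep puts T at bearing 222°, so T = N + 5.4·(cos 222°, sin 222°) = (53.29, -9.013). Then |MT| = |T − M| = 54.04.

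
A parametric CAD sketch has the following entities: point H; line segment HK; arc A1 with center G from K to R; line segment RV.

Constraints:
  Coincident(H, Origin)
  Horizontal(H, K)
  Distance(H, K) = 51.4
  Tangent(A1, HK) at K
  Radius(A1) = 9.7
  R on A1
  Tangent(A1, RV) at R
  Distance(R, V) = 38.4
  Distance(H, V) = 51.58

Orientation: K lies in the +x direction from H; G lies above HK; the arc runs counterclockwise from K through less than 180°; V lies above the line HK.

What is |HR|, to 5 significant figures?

60.288

H is at the origin; H and K share the same y with |HK| = 51.4 and K on the +x side, so K = (51.400, 0.0000). Since A1 is tangent to HK there, GK ⟂ HK, so G = K + (0, 9.7) = (51.400, 9.7000). Since GR ⟂ RV (tangency), |GV| = √(9.7² + 38.4²) = 39.606 regardless of where R sits on A1. So V lies on both circle(H, 51.58) and circle(G, 39.606); the above-HK intersection is V = (29.214, 42.509). R is the foot of the tangent from V: R = (57.860, 16.936).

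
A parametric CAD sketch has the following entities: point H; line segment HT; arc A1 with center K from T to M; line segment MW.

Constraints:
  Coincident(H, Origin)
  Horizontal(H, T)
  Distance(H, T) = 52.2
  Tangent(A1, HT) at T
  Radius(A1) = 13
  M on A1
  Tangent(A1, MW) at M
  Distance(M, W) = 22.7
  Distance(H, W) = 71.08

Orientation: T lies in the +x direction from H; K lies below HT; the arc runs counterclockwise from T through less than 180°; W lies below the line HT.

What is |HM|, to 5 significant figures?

48.919

Checks: |KM| = 13.00 ✓; ∠(KM, MW) = 90.00° ✓; |MW| = 22.70 ✓; |HW| = 71.08 ✓.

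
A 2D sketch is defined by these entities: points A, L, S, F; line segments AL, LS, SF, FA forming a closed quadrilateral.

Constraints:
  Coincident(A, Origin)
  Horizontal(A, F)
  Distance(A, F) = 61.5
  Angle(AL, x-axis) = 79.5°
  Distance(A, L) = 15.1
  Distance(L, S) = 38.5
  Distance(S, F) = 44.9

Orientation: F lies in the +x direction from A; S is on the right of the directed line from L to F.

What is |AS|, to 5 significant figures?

28.308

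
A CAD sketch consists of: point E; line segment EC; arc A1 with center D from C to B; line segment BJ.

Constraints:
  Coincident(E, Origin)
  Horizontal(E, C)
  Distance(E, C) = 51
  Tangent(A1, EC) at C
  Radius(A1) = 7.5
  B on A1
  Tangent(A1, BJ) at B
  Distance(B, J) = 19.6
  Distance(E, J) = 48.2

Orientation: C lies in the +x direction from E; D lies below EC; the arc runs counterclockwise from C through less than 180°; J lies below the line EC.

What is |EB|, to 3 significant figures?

44.0

Checks: |DB| = 7.500 ✓; ∠(DB, BJ) = 90.00° ✓; |BJ| = 19.60 ✓; |EJ| = 48.20 ✓.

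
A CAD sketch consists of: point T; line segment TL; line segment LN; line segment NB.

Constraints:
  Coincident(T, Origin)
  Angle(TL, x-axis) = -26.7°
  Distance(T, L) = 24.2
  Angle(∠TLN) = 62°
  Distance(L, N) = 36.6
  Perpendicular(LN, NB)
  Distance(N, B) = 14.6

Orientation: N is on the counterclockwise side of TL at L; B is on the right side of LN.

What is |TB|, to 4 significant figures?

43.94

∠TLN = 62.0°, so LN runs at -26.7° + (180° − 62.0°) = 91.30° from the x-axis; with |LN| = 36.6, N = L + 36.6·(cos 91.30°, sin 91.30°) = (20.79, 25.72). LN ⟂ NB; with |NB| = 14.6 on the right of LN, B = N + 14.6·(0.9997, 0.02269) = (35.39, 26.05). Then |TB| = |B − T| = 43.94.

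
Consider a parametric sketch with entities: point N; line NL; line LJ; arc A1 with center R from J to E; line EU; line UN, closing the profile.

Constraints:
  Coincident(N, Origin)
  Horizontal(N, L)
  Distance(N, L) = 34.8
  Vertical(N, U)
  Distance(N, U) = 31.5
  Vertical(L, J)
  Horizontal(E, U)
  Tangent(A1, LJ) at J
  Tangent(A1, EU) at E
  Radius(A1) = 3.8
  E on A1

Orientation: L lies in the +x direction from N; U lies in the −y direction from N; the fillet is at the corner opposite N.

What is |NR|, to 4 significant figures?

41.57

NU is vertical with |NU| = 31.5 and U on the −y side, so U = (0.000, -31.50). The virtual corner opposite N is at (34.80, -31.50). Since A1 is tangent to LJ there, RJ ⟂ LJ and A1 meets EU tangentially, so RE is at right angles to EU, with radius 3.8, so the center R sits 3.8 in from both sides at R = (31.00, -27.70). Then |NR| = |R − N| = 41.57.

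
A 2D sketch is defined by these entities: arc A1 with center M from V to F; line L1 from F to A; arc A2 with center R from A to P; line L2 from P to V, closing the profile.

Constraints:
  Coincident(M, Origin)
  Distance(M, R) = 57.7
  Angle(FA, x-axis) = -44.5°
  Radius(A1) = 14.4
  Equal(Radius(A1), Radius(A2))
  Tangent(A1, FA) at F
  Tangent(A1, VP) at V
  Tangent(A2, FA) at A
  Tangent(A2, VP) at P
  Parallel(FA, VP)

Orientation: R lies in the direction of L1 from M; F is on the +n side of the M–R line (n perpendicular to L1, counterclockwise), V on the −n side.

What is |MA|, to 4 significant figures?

59.47

Tangency of A1 to both parallel lines with radius 14.4 puts F and V at M ± 14.4·n: F = (10.09, 10.27), V = (-10.09, -10.27). Equal radii place A and P the same way about R: A = R + 14.4·n = (51.25, -30.17), P = R − 14.4·n = (31.06, -50.71). Then |MA| = |A − M| = 59.47.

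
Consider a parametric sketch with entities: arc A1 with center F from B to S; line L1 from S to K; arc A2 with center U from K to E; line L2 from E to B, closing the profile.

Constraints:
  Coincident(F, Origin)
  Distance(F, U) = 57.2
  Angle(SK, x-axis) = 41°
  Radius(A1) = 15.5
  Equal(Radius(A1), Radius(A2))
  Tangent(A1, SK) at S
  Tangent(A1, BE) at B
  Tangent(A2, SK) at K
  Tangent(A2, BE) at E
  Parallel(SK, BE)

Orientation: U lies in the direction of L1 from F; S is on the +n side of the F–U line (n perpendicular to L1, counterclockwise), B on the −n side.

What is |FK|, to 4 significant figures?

59.26

The slot axis is L1's direction at 41.0°, so u = (cos 41.0°, sin 41.0°) = (0.7547, 0.6561) and n = (−sin 41.0°, cos 41.0°) = (-0.6561, 0.7547). F is at the origin and U lies 57.2 along u from F, so U = 57.2·u = (43.17, 37.53). Tangency of A1 to both parallel lines with radius 15.5 puts S and B at F ± 15.5·n: S = (-10.17, 11.70), B = (10.17, -11.70). Equal radii place K and E the same way about U: K = U + 15.5·n = (33.00, 49.22), E = U − 15.5·n = (53.34, 25.83). Then |FK| = |K − F| = 59.26.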